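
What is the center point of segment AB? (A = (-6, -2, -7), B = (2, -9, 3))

M = ((x₁+x₂)/2, (y₁+y₂)/2, (z₁+z₂)/2)
  = ((-6 + 2)/2, (-2 - 9)/2, (-7 + 3)/2)
  = (-4/2, -11/2, -4/2)
  = (-2, -5.5, -2)

(-2, -5.5, -2)


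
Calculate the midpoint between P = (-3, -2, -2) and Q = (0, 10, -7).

M = ((x₁+x₂)/2, (y₁+y₂)/2, (z₁+z₂)/2)
  = ((-3 + 0)/2, (-2 + 10)/2, (-2 - 7)/2)
  = (-3/2, 8/2, -9/2)
  = (-1.5, 4, -4.5)

(-1.5, 4, -4.5)


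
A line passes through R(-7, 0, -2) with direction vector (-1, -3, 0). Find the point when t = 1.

P(t) = R + t·d
  = (-7 + (-1)·1, 0 + (-3)·1, -2 + 0·1)
  = (-7 - 1, 0 - 3, -2 + 0)
  = (-8, -3, -2)

(-8, -3, -2)


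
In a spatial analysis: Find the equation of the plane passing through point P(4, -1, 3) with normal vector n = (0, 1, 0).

The plane through P with normal n = (a, b, c) satisfies n·(r - P) = 0,
i.e. ax + by + cz = a·x₀ + b·y₀ + c·z₀.
d = 0·4 + 1·(-1) + 0·3
  = 0 - 1 + 0
  = -1
Equation: y = -1

y = -1


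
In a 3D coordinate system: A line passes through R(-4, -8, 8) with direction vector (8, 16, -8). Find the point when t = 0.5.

P(t) = R + t·d
  = (-4 + 8·0.5, -8 + 16·0.5, 8 + (-8)·0.5)
  = (-4 + 4, -8 + 8, 8 - 4)
  = (0, 0, 4)

(0, 0, 4)


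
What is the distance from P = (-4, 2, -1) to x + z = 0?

distance = |a·x₀ + b·y₀ + c·z₀ - d| / √(a² + b² + c²)
  = |1·(-4) + 0·2 + 1·(-1) - 0| / √(1² + 0² + 1²)
  = |-4 + 0 - 1 + 0| / √(1 + 0 + 1)
  = |-5| / √2
  = 5 / 1.414
  ≈ 3.536

3.536


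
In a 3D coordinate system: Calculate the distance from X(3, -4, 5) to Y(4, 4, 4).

d = √[(x₂-x₁)² + (y₂-y₁)² + (z₂-z₁)²]
  = √[1² + 8² + (-1)²]
  = √[1 + 64 + 1]
  = √66
  ≈ 8.124

8.124


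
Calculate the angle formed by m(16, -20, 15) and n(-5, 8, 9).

m·n = 16·(-5) + (-20)·8 + 15·9 = -80 - 160 + 135 = -105
|m| = √(16² + (-20)² + 15²) = √881 ≈ 29.68
|n| = √((-5)² + 8² + 9²) = √170 ≈ 13.04
cos θ = (m·n)/(|m||n|) = -105/(29.68·13.04) ≈ -0.2713
θ = arccos(-0.2713) ≈ 105.7°

105.7°


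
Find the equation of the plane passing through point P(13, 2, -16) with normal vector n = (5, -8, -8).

The plane through P with normal n = (a, b, c) satisfies n·(r - P) = 0,
i.e. ax + by + cz = a·x₀ + b·y₀ + c·z₀.
d = 5·13 + (-8)·2 + (-8)·(-16)
  = 65 - 16 + 128
  = 177
Equation: 5x - 8y - 8z = 177

5x - 8y - 8z = 177


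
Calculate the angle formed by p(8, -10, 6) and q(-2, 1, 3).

p·q = 8·(-2) + (-10)·1 + 6·3 = -16 - 10 + 18 = -8
|p| = √(8² + (-10)² + 6²) = √200 ≈ 14.14
|q| = √((-2)² + 1² + 3²) = √14 ≈ 3.742
cos θ = (p·q)/(|p||q|) = -8/(14.14·3.742) ≈ -0.1512
θ = arccos(-0.1512) ≈ 98.7°

98.7°


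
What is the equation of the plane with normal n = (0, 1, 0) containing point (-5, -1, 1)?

The plane through P with normal n = (a, b, c) satisfies n·(r - P) = 0,
i.e. ax + by + cz = a·x₀ + b·y₀ + c·z₀.
d = 0·(-5) + 1·(-1) + 0·1
  = 0 - 1 + 0
  = -1
Equation: y = -1

y = -1


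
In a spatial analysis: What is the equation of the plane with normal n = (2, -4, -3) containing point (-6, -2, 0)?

The plane through P with normal n = (a, b, c) satisfies n·(r - P) = 0,
i.e. ax + by + cz = a·x₀ + b·y₀ + c·z₀.
d = 2·(-6) + (-4)·(-2) + (-3)·0
  = -12 + 8 + 0
  = -4
Equation: 2x - 4y - 3z = -4

2x - 4y - 3z = -4


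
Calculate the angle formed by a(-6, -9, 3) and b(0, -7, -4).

a·b = (-6)·0 + (-9)·(-7) + 3·(-4) = 0 + 63 - 12 = 51
|a| = √((-6)² + (-9)² + 3²) = √126 ≈ 11.22
|b| = √(0² + (-7)² + (-4)²) = √65 ≈ 8.062
cos θ = (a·b)/(|a||b|) = 51/(11.22·8.062) ≈ 0.5635
θ = arccos(0.5635) ≈ 55.7°

55.7°


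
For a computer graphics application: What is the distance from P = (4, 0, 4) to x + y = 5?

distance = |a·x₀ + b·y₀ + c·z₀ - d| / √(a² + b² + c²)
  = |1·4 + 1·0 + 0·4 - 5| / √(1² + 1² + 0²)
  = |4 + 0 + 0 - 5| / √(1 + 1 + 0)
  = |-1| / √2
  = 1 / 1.414
  ≈ 0.7071

0.7071


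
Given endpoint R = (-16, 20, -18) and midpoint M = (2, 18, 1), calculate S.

S = 2M - R
  = (2·2 - (-16), 2·18 - 20, 2·1 - (-18))
  = (4 + 16, 36 - 20, 2 + 18)
  = (20, 16, 20)

(20, 16, 20)


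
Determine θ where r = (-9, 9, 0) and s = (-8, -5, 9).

r·s = (-9)·(-8) + 9·(-5) + 0·9 = 72 - 45 + 0 = 27
|r| = √((-9)² + 9² + 0²) = √162 ≈ 12.73
|s| = √((-8)² + (-5)² + 9²) = √170 ≈ 13.04
cos θ = (r·s)/(|r||s|) = 27/(12.73·13.04) ≈ 0.1627
θ = arccos(0.1627) ≈ 80.64°

80.64°


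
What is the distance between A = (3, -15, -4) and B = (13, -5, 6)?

d = √[(x₂-x₁)² + (y₂-y₁)² + (z₂-z₁)²]
  = √[10² + 10² + 10²]
  = √[100 + 100 + 100]
  = √300
  ≈ 17.32

17.32


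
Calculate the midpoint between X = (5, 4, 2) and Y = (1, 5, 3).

M = ((x₁+x₂)/2, (y₁+y₂)/2, (z₁+z₂)/2)
  = ((5 + 1)/2, (4 + 5)/2, (2 + 3)/2)
  = (6/2, 9/2, 5/2)
  = (3, 4.5, 2.5)

(3, 4.5, 2.5)


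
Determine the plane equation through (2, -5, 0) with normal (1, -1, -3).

The plane through P with normal n = (a, b, c) satisfies n·(r - P) = 0,
i.e. ax + by + cz = a·x₀ + b·y₀ + c·z₀.
d = 1·2 + (-1)·(-5) + (-3)·0
  = 2 + 5 + 0
  = 7
Equation: x - y - 3z = 7

x - y - 3z = 7


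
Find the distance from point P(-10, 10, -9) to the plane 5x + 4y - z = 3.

distance = |a·x₀ + b·y₀ + c·z₀ - d| / √(a² + b² + c²)
  = |5·(-10) + 4·10 + (-1)·(-9) - 3| / √(5² + 4² + (-1)²)
  = |-50 + 40 + 9 - 3| / √(25 + 16 + 1)
  = |-4| / √42
  = 4 / 6.481
  ≈ 0.6172

0.6172


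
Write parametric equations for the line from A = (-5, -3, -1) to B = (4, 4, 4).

Direction vector d = B - A = (4 + 5, 4 + 3, 4 + 1) = (9, 7, 5)
Parametric form r = A + t·d:
x = -5 + 9t, y = -3 + 7t, z = -1 + 5t

x = -5 + 9t, y = -3 + 7t, z = -1 + 5t


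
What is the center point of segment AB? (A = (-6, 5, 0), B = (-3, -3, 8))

M = ((x₁+x₂)/2, (y₁+y₂)/2, (z₁+z₂)/2)
  = ((-6 - 3)/2, (5 - 3)/2, (0 + 8)/2)
  = (-9/2, 2/2, 8/2)
  = (-4.5, 1, 4)

(-4.5, 1, 4)


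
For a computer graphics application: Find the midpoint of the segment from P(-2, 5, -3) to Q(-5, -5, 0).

M = ((x₁+x₂)/2, (y₁+y₂)/2, (z₁+z₂)/2)
  = ((-2 - 5)/2, (5 - 5)/2, (-3 + 0)/2)
  = (-7/2, 0/2, -3/2)
  = (-3.5, 0, -1.5)

(-3.5, 0, -1.5)


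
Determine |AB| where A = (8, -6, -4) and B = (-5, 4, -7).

d = √[(x₂-x₁)² + (y₂-y₁)² + (z₂-z₁)²]
  = √[(-13)² + 10² + (-3)²]
  = √[169 + 100 + 9]
  = √278
  ≈ 16.67

16.67


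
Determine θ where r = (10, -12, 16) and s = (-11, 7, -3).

r·s = 10·(-11) + (-12)·7 + 16·(-3) = -110 - 84 - 48 = -242
|r| = √(10² + (-12)² + 16²) = √500 ≈ 22.36
|s| = √((-11)² + 7² + (-3)²) = √179 ≈ 13.38
cos θ = (r·s)/(|r||s|) = -242/(22.36·13.38) ≈ -0.8089
θ = arccos(-0.8089) ≈ 144°

144°


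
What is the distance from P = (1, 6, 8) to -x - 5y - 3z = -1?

distance = |a·x₀ + b·y₀ + c·z₀ - d| / √(a² + b² + c²)
  = |(-1)·1 + (-5)·6 + (-3)·8 - (-1)| / √((-1)² + (-5)² + (-3)²)
  = |-1 - 30 - 24 + 1| / √(1 + 25 + 9)
  = |-54| / √35
  = 54 / 5.916
  ≈ 9.128

9.128


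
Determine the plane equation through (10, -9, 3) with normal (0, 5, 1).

The plane through P with normal n = (a, b, c) satisfies n·(r - P) = 0,
i.e. ax + by + cz = a·x₀ + b·y₀ + c·z₀.
d = 0·10 + 5·(-9) + 1·3
  = 0 - 45 + 3
  = -42
Equation: 5y + z = -42

5y + z = -42


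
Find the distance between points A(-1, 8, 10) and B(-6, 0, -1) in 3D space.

d = √[(x₂-x₁)² + (y₂-y₁)² + (z₂-z₁)²]
  = √[(-5)² + (-8)² + (-11)²]
  = √[25 + 64 + 121]
  = √210
  ≈ 14.49

14.49


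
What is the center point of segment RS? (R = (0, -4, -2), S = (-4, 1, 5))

M = ((x₁+x₂)/2, (y₁+y₂)/2, (z₁+z₂)/2)
  = ((0 - 4)/2, (-4 + 1)/2, (-2 + 5)/2)
  = (-4/2, -3/2, 3/2)
  = (-2, -1.5, 1.5)

(-2, -1.5, 1.5)


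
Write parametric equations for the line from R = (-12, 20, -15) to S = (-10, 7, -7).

Direction vector d = S - R = (-10 + 12, 7 - 20, -7 + 15) = (2, -13, 8)
Parametric form r = R + t·d:
x = -12 + 2t, y = 20 - 13t, z = -15 + 8t

x = -12 + 2t, y = 20 - 13t, z = -15 + 8t


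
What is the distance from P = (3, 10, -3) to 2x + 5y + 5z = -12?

distance = |a·x₀ + b·y₀ + c·z₀ - d| / √(a² + b² + c²)
  = |2·3 + 5·10 + 5·(-3) - (-12)| / √(2² + 5² + 5²)
  = |6 + 50 - 15 + 12| / √(4 + 25 + 25)
  = |53| / √54
  = 53 / 7.348
  ≈ 7.212

7.212


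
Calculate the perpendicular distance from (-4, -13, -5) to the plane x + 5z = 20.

distance = |a·x₀ + b·y₀ + c·z₀ - d| / √(a² + b² + c²)
  = |1·(-4) + 0·(-13) + 5·(-5) - 20| / √(1² + 0² + 5²)
  = |-4 + 0 - 25 - 20| / √(1 + 0 + 25)
  = |-49| / √26
  = 49 / 5.099
  ≈ 9.61

9.61


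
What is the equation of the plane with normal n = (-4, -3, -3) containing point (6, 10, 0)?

The plane through P with normal n = (a, b, c) satisfies n·(r - P) = 0,
i.e. ax + by + cz = a·x₀ + b·y₀ + c·z₀.
d = (-4)·6 + (-3)·10 + (-3)·0
  = -24 - 30 + 0
  = -54
Equation: -4x - 3y - 3z = -54

-4x - 3y - 3z = -54


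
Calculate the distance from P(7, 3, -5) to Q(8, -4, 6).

d = √[(x₂-x₁)² + (y₂-y₁)² + (z₂-z₁)²]
  = √[1² + (-7)² + 11²]
  = √[1 + 49 + 121]
  = √171
  ≈ 13.08

13.08


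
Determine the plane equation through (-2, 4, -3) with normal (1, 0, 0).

The plane through P with normal n = (a, b, c) satisfies n·(r - P) = 0,
i.e. ax + by + cz = a·x₀ + b·y₀ + c·z₀.
d = 1·(-2) + 0·4 + 0·(-3)
  = -2 + 0 + 0
  = -2
Equation: x = -2

x = -2


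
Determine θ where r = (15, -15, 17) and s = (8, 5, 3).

r·s = 15·8 + (-15)·5 + 17·3 = 120 - 75 + 51 = 96
|r| = √(15² + (-15)² + 17²) = √739 ≈ 27.18
|s| = √(8² + 5² + 3²) = √98 ≈ 9.899
cos θ = (r·s)/(|r||s|) = 96/(27.18·9.899) ≈ 0.3567
θ = arccos(0.3567) ≈ 69.1°

69.1°


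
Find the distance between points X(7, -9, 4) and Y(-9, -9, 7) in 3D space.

d = √[(x₂-x₁)² + (y₂-y₁)² + (z₂-z₁)²]
  = √[(-16)² + 0² + 3²]
  = √[256 + 0 + 9]
  = √265
  ≈ 16.28

16.28


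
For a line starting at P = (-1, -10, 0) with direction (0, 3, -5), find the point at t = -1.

P(t) = P + t·d
  = (-1 + 0·(-1), -10 + 3·(-1), 0 + (-5)·(-1))
  = (-1 + 0, -10 - 3, 0 + 5)
  = (-1, -13, 5)

(-1, -13, 5)


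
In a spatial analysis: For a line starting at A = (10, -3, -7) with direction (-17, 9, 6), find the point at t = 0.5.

P(t) = A + t·d
  = (10 + (-17)·0.5, -3 + 9·0.5, -7 + 6·0.5)
  = (10 - 8.5, -3 + 4.5, -7 + 3)
  = (1.5, 1.5, -4)

(1.5, 1.5, -4)


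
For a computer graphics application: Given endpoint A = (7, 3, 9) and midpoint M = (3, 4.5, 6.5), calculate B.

B = 2M - A
  = (2·3 - 7, 2·4.5 - 3, 2·6.5 - 9)
  = (6 - 7, 9 - 3, 13 - 9)
  = (-1, 6, 4)

(-1, 6, 4)


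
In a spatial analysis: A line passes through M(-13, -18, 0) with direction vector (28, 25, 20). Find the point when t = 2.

P(t) = M + t·d
  = (-13 + 28·2, -18 + 25·2, 0 + 20·2)
  = (-13 + 56, -18 + 50, 0 + 40)
  = (43, 32, 40)

(43, 32, 40)


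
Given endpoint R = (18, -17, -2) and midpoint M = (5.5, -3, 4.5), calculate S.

S = 2M - R
  = (2·5.5 - 18, 2·(-3) - (-17), 2·4.5 - (-2))
  = (11 - 18, -6 + 17, 9 + 2)
  = (-7, 11, 11)

(-7, 11, 11)


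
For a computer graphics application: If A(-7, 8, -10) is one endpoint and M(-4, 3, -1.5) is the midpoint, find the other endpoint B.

B = 2M - A
  = (2·(-4) - (-7), 2·3 - 8, 2·(-1.5) - (-10))
  = (-8 + 7, 6 - 8, -3 + 10)
  = (-1, -2, 7)

(-1, -2, 7)


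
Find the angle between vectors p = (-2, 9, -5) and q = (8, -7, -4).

p·q = (-2)·8 + 9·(-7) + (-5)·(-4) = -16 - 63 + 20 = -59
|p| = √((-2)² + 9² + (-5)²) = √110 ≈ 10.49
|q| = √(8² + (-7)² + (-4)²) = √129 ≈ 11.36
cos θ = (p·q)/(|p||q|) = -59/(10.49·11.36) ≈ -0.4953
θ = arccos(-0.4953) ≈ 119.7°

119.7°


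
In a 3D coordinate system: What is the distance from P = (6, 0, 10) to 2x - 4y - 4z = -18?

distance = |a·x₀ + b·y₀ + c·z₀ - d| / √(a² + b² + c²)
  = |2·6 + (-4)·0 + (-4)·10 - (-18)| / √(2² + (-4)² + (-4)²)
  = |12 + 0 - 40 + 18| / √(4 + 16 + 16)
  = |-10| / √36
  = 10 / 6
  ≈ 1.667

1.667


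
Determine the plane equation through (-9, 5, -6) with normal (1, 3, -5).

The plane through P with normal n = (a, b, c) satisfies n·(r - P) = 0,
i.e. ax + by + cz = a·x₀ + b·y₀ + c·z₀.
d = 1·(-9) + 3·5 + (-5)·(-6)
  = -9 + 15 + 30
  = 36
Equation: x + 3y - 5z = 36

x + 3y - 5z = 36


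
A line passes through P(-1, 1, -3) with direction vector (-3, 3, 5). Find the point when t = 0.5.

P(t) = P + t·d
  = (-1 + (-3)·0.5, 1 + 3·0.5, -3 + 5·0.5)
  = (-1 - 1.5, 1 + 1.5, -3 + 2.5)
  = (-2.5, 2.5, -0.5)

(-2.5, 2.5, -0.5)


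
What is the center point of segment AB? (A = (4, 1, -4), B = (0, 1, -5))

M = ((x₁+x₂)/2, (y₁+y₂)/2, (z₁+z₂)/2)
  = ((4 + 0)/2, (1 + 1)/2, (-4 - 5)/2)
  = (4/2, 2/2, -9/2)
  = (2, 1, -4.5)

(2, 1, -4.5)


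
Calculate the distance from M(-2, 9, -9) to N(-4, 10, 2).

d = √[(x₂-x₁)² + (y₂-y₁)² + (z₂-z₁)²]
  = √[(-2)² + 1² + 11²]
  = √[4 + 1 + 121]
  = √126
  ≈ 11.22

11.22


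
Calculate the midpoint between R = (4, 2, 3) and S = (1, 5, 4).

M = ((x₁+x₂)/2, (y₁+y₂)/2, (z₁+z₂)/2)
  = ((4 + 1)/2, (2 + 5)/2, (3 + 4)/2)
  = (5/2, 7/2, 7/2)
  = (2.5, 3.5, 3.5)

(2.5, 3.5, 3.5)


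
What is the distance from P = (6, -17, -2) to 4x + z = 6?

distance = |a·x₀ + b·y₀ + c·z₀ - d| / √(a² + b² + c²)
  = |4·6 + 0·(-17) + 1·(-2) - 6| / √(4² + 0² + 1²)
  = |24 + 0 - 2 - 6| / √(16 + 0 + 1)
  = |16| / √17
  = 16 / 4.123
  ≈ 3.881

3.881


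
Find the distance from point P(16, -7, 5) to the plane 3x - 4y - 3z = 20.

distance = |a·x₀ + b·y₀ + c·z₀ - d| / √(a² + b² + c²)
  = |3·16 + (-4)·(-7) + (-3)·5 - 20| / √(3² + (-4)² + (-3)²)
  = |48 + 28 - 15 - 20| / √(9 + 16 + 9)
  = |41| / √34
  = 41 / 5.831
  ≈ 7.031

7.031


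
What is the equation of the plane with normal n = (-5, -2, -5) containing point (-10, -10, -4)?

The plane through P with normal n = (a, b, c) satisfies n·(r - P) = 0,
i.e. ax + by + cz = a·x₀ + b·y₀ + c·z₀.
d = (-5)·(-10) + (-2)·(-10) + (-5)·(-4)
  = 50 + 20 + 20
  = 90
Equation: -5x - 2y - 5z = 90

-5x - 2y - 5z = 90


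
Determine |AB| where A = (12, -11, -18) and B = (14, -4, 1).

d = √[(x₂-x₁)² + (y₂-y₁)² + (z₂-z₁)²]
  = √[2² + 7² + 19²]
  = √[4 + 49 + 361]
  = √414
  ≈ 20.35

20.35


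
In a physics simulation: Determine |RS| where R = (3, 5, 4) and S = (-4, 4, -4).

d = √[(x₂-x₁)² + (y₂-y₁)² + (z₂-z₁)²]
  = √[(-7)² + (-1)² + (-8)²]
  = √[49 + 1 + 64]
  = √114
  ≈ 10.68

10.68


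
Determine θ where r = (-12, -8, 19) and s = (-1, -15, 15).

r·s = (-12)·(-1) + (-8)·(-15) + 19·15 = 12 + 120 + 285 = 417
|r| = √((-12)² + (-8)² + 19²) = √569 ≈ 23.85
|s| = √((-1)² + (-15)² + 15²) = √451 ≈ 21.24
cos θ = (r·s)/(|r||s|) = 417/(23.85·21.24) ≈ 0.8232
θ = arccos(0.8232) ≈ 34.6°

34.6°


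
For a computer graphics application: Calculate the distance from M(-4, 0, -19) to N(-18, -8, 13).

d = √[(x₂-x₁)² + (y₂-y₁)² + (z₂-z₁)²]
  = √[(-14)² + (-8)² + 32²]
  = √[196 + 64 + 1024]
  = √1284
  ≈ 35.83

35.83


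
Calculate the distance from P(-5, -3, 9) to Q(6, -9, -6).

d = √[(x₂-x₁)² + (y₂-y₁)² + (z₂-z₁)²]
  = √[11² + (-6)² + (-15)²]
  = √[121 + 36 + 225]
  = √382
  ≈ 19.54

19.54


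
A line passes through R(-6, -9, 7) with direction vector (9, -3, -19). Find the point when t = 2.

P(t) = R + t·d
  = (-6 + 9·2, -9 + (-3)·2, 7 + (-19)·2)
  = (-6 + 18, -9 - 6, 7 - 38)
  = (12, -15, -31)

(12, -15, -31)


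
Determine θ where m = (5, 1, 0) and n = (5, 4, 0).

m·n = 5·5 + 1·4 + 0·0 = 25 + 4 + 0 = 29
|m| = √(5² + 1² + 0²) = √26 ≈ 5.099
|n| = √(5² + 4² + 0²) = √41 ≈ 6.403
cos θ = (m·n)/(|m||n|) = 29/(5.099·6.403) ≈ 0.8882
θ = arccos(0.8882) ≈ 27.35°

27.35°


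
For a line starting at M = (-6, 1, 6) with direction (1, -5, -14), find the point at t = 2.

P(t) = M + t·d
  = (-6 + 1·2, 1 + (-5)·2, 6 + (-14)·2)
  = (-6 + 2, 1 - 10, 6 - 28)
  = (-4, -9, -22)

(-4, -9, -22)


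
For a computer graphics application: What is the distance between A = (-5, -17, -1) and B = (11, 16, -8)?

d = √[(x₂-x₁)² + (y₂-y₁)² + (z₂-z₁)²]
  = √[16² + 33² + (-7)²]
  = √[256 + 1089 + 49]
  = √1394
  ≈ 37.34

37.34


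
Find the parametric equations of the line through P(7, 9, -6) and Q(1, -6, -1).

Direction vector d = Q - P = (1 - 7, -6 - 9, -1 + 6) = (-6, -15, 5)
Parametric form r = P + t·d:
x = 7 - 6t, y = 9 - 15t, z = -6 + 5t

x = 7 - 6t, y = 9 - 15t, z = -6 + 5t


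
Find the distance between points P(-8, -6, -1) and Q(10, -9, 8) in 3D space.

d = √[(x₂-x₁)² + (y₂-y₁)² + (z₂-z₁)²]
  = √[18² + (-3)² + 9²]
  = √[324 + 9 + 81]
  = √414
  ≈ 20.35

20.35


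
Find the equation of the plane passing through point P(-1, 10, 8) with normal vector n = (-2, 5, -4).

The plane through P with normal n = (a, b, c) satisfies n·(r - P) = 0,
i.e. ax + by + cz = a·x₀ + b·y₀ + c·z₀.
d = (-2)·(-1) + 5·10 + (-4)·8
  = 2 + 50 - 32
  = 20
Equation: -2x + 5y - 4z = 20

-2x + 5y - 4z = 20


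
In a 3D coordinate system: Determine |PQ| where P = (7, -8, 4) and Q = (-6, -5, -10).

d = √[(x₂-x₁)² + (y₂-y₁)² + (z₂-z₁)²]
  = √[(-13)² + 3² + (-14)²]
  = √[169 + 9 + 196]
  = √374
  ≈ 19.34

19.34


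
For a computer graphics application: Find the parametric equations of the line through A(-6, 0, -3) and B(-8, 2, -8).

Direction vector d = B - A = (-8 + 6, 2 + 0, -8 + 3) = (-2, 2, -5)
Parametric form r = A + t·d:
x = -6 - 2t, y = 0 + 2t, z = -3 - 5t

x = -6 - 2t, y = 0 + 2t, z = -3 - 5t


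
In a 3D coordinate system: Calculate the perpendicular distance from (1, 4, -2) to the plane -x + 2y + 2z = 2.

distance = |a·x₀ + b·y₀ + c·z₀ - d| / √(a² + b² + c²)
  = |(-1)·1 + 2·4 + 2·(-2) - 2| / √((-1)² + 2² + 2²)
  = |-1 + 8 - 4 - 2| / √(1 + 4 + 4)
  = |1| / √9
  = 1 / 3
  ≈ 0.3333

0.3333


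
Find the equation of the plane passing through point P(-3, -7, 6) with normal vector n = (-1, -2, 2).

The plane through P with normal n = (a, b, c) satisfies n·(r - P) = 0,
i.e. ax + by + cz = a·x₀ + b·y₀ + c·z₀.
d = (-1)·(-3) + (-2)·(-7) + 2·6
  = 3 + 14 + 12
  = 29
Equation: -x - 2y + 2z = 29

-x - 2y + 2z = 29


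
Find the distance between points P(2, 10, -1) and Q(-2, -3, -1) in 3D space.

d = √[(x₂-x₁)² + (y₂-y₁)² + (z₂-z₁)²]
  = √[(-4)² + (-13)² + 0²]
  = √[16 + 169 + 0]
  = √185
  ≈ 13.6

13.6


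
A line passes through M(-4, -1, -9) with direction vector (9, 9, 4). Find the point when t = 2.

P(t) = M + t·d
  = (-4 + 9·2, -1 + 9·2, -9 + 4·2)
  = (-4 + 18, -1 + 18, -9 + 8)
  = (14, 17, -1)

(14, 17, -1)


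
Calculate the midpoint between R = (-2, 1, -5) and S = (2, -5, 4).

M = ((x₁+x₂)/2, (y₁+y₂)/2, (z₁+z₂)/2)
  = ((-2 + 2)/2, (1 - 5)/2, (-5 + 4)/2)
  = (0/2, -4/2, -1/2)
  = (0, -2, -0.5)

(0, -2, -0.5)


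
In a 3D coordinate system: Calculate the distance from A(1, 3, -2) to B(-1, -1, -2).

d = √[(x₂-x₁)² + (y₂-y₁)² + (z₂-z₁)²]
  = √[(-2)² + (-4)² + 0²]
  = √[4 + 16 + 0]
  = √20
  ≈ 4.472

4.472


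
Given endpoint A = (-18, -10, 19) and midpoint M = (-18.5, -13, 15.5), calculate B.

B = 2M - A
  = (2·(-18.5) - (-18), 2·(-13) - (-10), 2·15.5 - 19)
  = (-37 + 18, -26 + 10, 31 - 19)
  = (-19, -16, 12)

(-19, -16, 12)


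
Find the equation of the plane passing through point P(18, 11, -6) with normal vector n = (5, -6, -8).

The plane through P with normal n = (a, b, c) satisfies n·(r - P) = 0,
i.e. ax + by + cz = a·x₀ + b·y₀ + c·z₀.
d = 5·18 + (-6)·11 + (-8)·(-6)
  = 90 - 66 + 48
  = 72
Equation: 5x - 6y - 8z = 72

5x - 6y - 8z = 72


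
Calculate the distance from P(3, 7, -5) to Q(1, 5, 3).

d = √[(x₂-x₁)² + (y₂-y₁)² + (z₂-z₁)²]
  = √[(-2)² + (-2)² + 8²]
  = √[4 + 4 + 64]
  = √72
  ≈ 8.485

8.485


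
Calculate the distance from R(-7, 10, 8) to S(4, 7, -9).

d = √[(x₂-x₁)² + (y₂-y₁)² + (z₂-z₁)²]
  = √[11² + (-3)² + (-17)²]
  = √[121 + 9 + 289]
  = √419
  ≈ 20.47

20.47


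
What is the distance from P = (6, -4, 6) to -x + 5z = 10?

distance = |a·x₀ + b·y₀ + c·z₀ - d| / √(a² + b² + c²)
  = |(-1)·6 + 0·(-4) + 5·6 - 10| / √((-1)² + 0² + 5²)
  = |-6 + 0 + 30 - 10| / √(1 + 0 + 25)
  = |14| / √26
  = 14 / 5.099
  ≈ 2.746

2.746


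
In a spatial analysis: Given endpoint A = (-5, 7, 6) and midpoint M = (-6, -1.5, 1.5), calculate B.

B = 2M - A
  = (2·(-6) - (-5), 2·(-1.5) - 7, 2·1.5 - 6)
  = (-12 + 5, -3 - 7, 3 - 6)
  = (-7, -10, -3)

(-7, -10, -3)


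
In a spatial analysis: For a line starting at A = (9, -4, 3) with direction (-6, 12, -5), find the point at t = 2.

P(t) = A + t·d
  = (9 + (-6)·2, -4 + 12·2, 3 + (-5)·2)
  = (9 - 12, -4 + 24, 3 - 10)
  = (-3, 20, -7)

(-3, 20, -7)


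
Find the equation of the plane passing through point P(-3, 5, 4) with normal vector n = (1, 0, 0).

The plane through P with normal n = (a, b, c) satisfies n·(r - P) = 0,
i.e. ax + by + cz = a·x₀ + b·y₀ + c·z₀.
d = 1·(-3) + 0·5 + 0·4
  = -3 + 0 + 0
  = -3
Equation: x = -3

x = -3


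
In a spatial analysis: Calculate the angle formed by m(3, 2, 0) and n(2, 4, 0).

m·n = 3·2 + 2·4 + 0·0 = 6 + 8 + 0 = 14
|m| = √(3² + 2² + 0²) = √13 ≈ 3.606
|n| = √(2² + 4² + 0²) = √20 ≈ 4.472
cos θ = (m·n)/(|m||n|) = 14/(3.606·4.472) ≈ 0.8682
θ = arccos(0.8682) ≈ 29.74°

29.74°


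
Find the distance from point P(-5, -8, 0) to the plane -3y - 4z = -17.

distance = |a·x₀ + b·y₀ + c·z₀ - d| / √(a² + b² + c²)
  = |0·(-5) + (-3)·(-8) + (-4)·0 - (-17)| / √(0² + (-3)² + (-4)²)
  = |0 + 24 + 0 + 17| / √(0 + 9 + 16)
  = |41| / √25
  = 41 / 5
  ≈ 8.2

8.2


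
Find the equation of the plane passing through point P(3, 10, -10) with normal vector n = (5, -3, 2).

The plane through P with normal n = (a, b, c) satisfies n·(r - P) = 0,
i.e. ax + by + cz = a·x₀ + b·y₀ + c·z₀.
d = 5·3 + (-3)·10 + 2·(-10)
  = 15 - 30 - 20
  = -35
Equation: 5x - 3y + 2z = -35

5x - 3y + 2z = -35


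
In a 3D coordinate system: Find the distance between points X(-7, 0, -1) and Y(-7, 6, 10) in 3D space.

d = √[(x₂-x₁)² + (y₂-y₁)² + (z₂-z₁)²]
  = √[0² + 6² + 11²]
  = √[0 + 36 + 121]
  = √157
  ≈ 12.53

12.53


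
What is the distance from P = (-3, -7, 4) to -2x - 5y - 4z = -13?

distance = |a·x₀ + b·y₀ + c·z₀ - d| / √(a² + b² + c²)
  = |(-2)·(-3) + (-5)·(-7) + (-4)·4 - (-13)| / √((-2)² + (-5)² + (-4)²)
  = |6 + 35 - 16 + 13| / √(4 + 25 + 16)
  = |38| / √45
  = 38 / 6.708
  ≈ 5.665

5.665


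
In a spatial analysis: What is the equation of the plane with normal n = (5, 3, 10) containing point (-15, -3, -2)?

The plane through P with normal n = (a, b, c) satisfies n·(r - P) = 0,
i.e. ax + by + cz = a·x₀ + b·y₀ + c·z₀.
d = 5·(-15) + 3·(-3) + 10·(-2)
  = -75 - 9 - 20
  = -104
Equation: 5x + 3y + 10z = -104

5x + 3y + 10z = -104


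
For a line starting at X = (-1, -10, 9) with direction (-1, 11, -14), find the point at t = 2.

P(t) = X + t·d
  = (-1 + (-1)·2, -10 + 11·2, 9 + (-14)·2)
  = (-1 - 2, -10 + 22, 9 - 28)
  = (-3, 12, -19)

(-3, 12, -19)


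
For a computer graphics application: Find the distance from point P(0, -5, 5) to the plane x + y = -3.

distance = |a·x₀ + b·y₀ + c·z₀ - d| / √(a² + b² + c²)
  = |1·0 + 1·(-5) + 0·5 - (-3)| / √(1² + 1² + 0²)
  = |0 - 5 + 0 + 3| / √(1 + 1 + 0)
  = |-2| / √2
  = 2 / 1.414
  ≈ 1.414

1.414


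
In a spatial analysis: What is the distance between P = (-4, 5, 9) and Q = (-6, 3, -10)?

d = √[(x₂-x₁)² + (y₂-y₁)² + (z₂-z₁)²]
  = √[(-2)² + (-2)² + (-19)²]
  = √[4 + 4 + 361]
  = √369
  ≈ 19.21

19.21


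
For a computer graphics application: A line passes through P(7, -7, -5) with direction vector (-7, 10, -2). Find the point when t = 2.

P(t) = P + t·d
  = (7 + (-7)·2, -7 + 10·2, -5 + (-2)·2)
  = (7 - 14, -7 + 20, -5 - 4)
  = (-7, 13, -9)

(-7, 13, -9)


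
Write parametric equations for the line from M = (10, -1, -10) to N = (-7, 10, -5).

Direction vector d = N - M = (-7 - 10, 10 + 1, -5 + 10) = (-17, 11, 5)
Parametric form r = M + t·d:
x = 10 - 17t, y = -1 + 11t, z = -10 + 5t

x = 10 - 17t, y = -1 + 11t, z = -10 + 5t


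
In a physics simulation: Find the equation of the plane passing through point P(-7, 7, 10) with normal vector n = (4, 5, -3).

The plane through P with normal n = (a, b, c) satisfies n·(r - P) = 0,
i.e. ax + by + cz = a·x₀ + b·y₀ + c·z₀.
d = 4·(-7) + 5·7 + (-3)·10
  = -28 + 35 - 30
  = -23
Equation: 4x + 5y - 3z = -23

4x + 5y - 3z = -23


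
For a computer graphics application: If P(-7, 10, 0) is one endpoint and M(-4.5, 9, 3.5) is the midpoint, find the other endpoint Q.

Q = 2M - P
  = (2·(-4.5) - (-7), 2·9 - 10, 2·3.5 - 0)
  = (-9 + 7, 18 - 10, 7 + 0)
  = (-2, 8, 7)

(-2, 8, 7)


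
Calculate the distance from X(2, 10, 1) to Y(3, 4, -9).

d = √[(x₂-x₁)² + (y₂-y₁)² + (z₂-z₁)²]
  = √[1² + (-6)² + (-10)²]
  = √[1 + 36 + 100]
  = √137
  ≈ 11.7

11.7


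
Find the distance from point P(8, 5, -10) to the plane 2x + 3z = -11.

distance = |a·x₀ + b·y₀ + c·z₀ - d| / √(a² + b² + c²)
  = |2·8 + 0·5 + 3·(-10) - (-11)| / √(2² + 0² + 3²)
  = |16 + 0 - 30 + 11| / √(4 + 0 + 9)
  = |-3| / √13
  = 3 / 3.606
  ≈ 0.8321

0.8321


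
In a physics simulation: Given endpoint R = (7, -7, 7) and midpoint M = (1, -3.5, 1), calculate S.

S = 2M - R
  = (2·1 - 7, 2·(-3.5) - (-7), 2·1 - 7)
  = (2 - 7, -7 + 7, 2 - 7)
  = (-5, 0, -5)

(-5, 0, -5)


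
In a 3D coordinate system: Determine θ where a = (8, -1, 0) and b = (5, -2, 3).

a·b = 8·5 + (-1)·(-2) + 0·3 = 40 + 2 + 0 = 42
|a| = √(8² + (-1)² + 0²) = √65 ≈ 8.062
|b| = √(5² + (-2)² + 3²) = √38 ≈ 6.164
cos θ = (a·b)/(|a||b|) = 42/(8.062·6.164) ≈ 0.8451
θ = arccos(0.8451) ≈ 32.32°

32.32°


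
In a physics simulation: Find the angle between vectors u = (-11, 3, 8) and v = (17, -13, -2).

u·v = (-11)·17 + 3·(-13) + 8·(-2) = -187 - 39 - 16 = -242
|u| = √((-11)² + 3² + 8²) = √194 ≈ 13.93
|v| = √(17² + (-13)² + (-2)²) = √462 ≈ 21.49
cos θ = (u·v)/(|u||v|) = -242/(13.93·21.49) ≈ -0.8083
θ = arccos(-0.8083) ≈ 143.9°

143.9°


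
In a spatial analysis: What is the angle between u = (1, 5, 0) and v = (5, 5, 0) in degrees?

u·v = 1·5 + 5·5 + 0·0 = 5 + 25 + 0 = 30
|u| = √(1² + 5² + 0²) = √26 ≈ 5.099
|v| = √(5² + 5² + 0²) = √50 ≈ 7.071
cos θ = (u·v)/(|u||v|) = 30/(5.099·7.071) ≈ 0.8321
θ = arccos(0.8321) ≈ 33.69°

33.69°


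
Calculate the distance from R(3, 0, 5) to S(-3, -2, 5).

d = √[(x₂-x₁)² + (y₂-y₁)² + (z₂-z₁)²]
  = √[(-6)² + (-2)² + 0²]
  = √[36 + 4 + 0]
  = √40
  ≈ 6.325

6.325


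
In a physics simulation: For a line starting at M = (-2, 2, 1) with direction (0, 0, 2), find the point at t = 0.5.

P(t) = M + t·d
  = (-2 + 0·0.5, 2 + 0·0.5, 1 + 2·0.5)
  = (-2 + 0, 2 + 0, 1 + 1)
  = (-2, 2, 2)

(-2, 2, 2)


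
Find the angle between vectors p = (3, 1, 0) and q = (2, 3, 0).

p·q = 3·2 + 1·3 + 0·0 = 6 + 3 + 0 = 9
|p| = √(3² + 1² + 0²) = √10 ≈ 3.162
|q| = √(2² + 3² + 0²) = √13 ≈ 3.606
cos θ = (p·q)/(|p||q|) = 9/(3.162·3.606) ≈ 0.7894
θ = arccos(0.7894) ≈ 37.87°

37.87°


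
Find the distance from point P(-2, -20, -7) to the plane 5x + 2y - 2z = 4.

distance = |a·x₀ + b·y₀ + c·z₀ - d| / √(a² + b² + c²)
  = |5·(-2) + 2·(-20) + (-2)·(-7) - 4| / √(5² + 2² + (-2)²)
  = |-10 - 40 + 14 - 4| / √(25 + 4 + 4)
  = |-40| / √33
  = 40 / 5.745
  ≈ 6.963

6.963


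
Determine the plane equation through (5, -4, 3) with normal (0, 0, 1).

The plane through P with normal n = (a, b, c) satisfies n·(r - P) = 0,
i.e. ax + by + cz = a·x₀ + b·y₀ + c·z₀.
d = 0·5 + 0·(-4) + 1·3
  = 0 + 0 + 3
  = 3
Equation: z = 3

z = 3


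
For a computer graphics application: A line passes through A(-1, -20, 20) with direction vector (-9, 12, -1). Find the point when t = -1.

P(t) = A + t·d
  = (-1 + (-9)·(-1), -20 + 12·(-1), 20 + (-1)·(-1))
  = (-1 + 9, -20 - 12, 20 + 1)
  = (8, -32, 21)

(8, -32, 21)


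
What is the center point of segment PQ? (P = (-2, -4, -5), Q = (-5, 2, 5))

M = ((x₁+x₂)/2, (y₁+y₂)/2, (z₁+z₂)/2)
  = ((-2 - 5)/2, (-4 + 2)/2, (-5 + 5)/2)
  = (-7/2, -2/2, 0/2)
  = (-3.5, -1, 0)

(-3.5, -1, 0)


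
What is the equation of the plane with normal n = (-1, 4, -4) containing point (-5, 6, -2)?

The plane through P with normal n = (a, b, c) satisfies n·(r - P) = 0,
i.e. ax + by + cz = a·x₀ + b·y₀ + c·z₀.
d = (-1)·(-5) + 4·6 + (-4)·(-2)
  = 5 + 24 + 8
  = 37
Equation: -x + 4y - 4z = 37

-x + 4y - 4z = 37


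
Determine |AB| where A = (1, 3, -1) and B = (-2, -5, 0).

d = √[(x₂-x₁)² + (y₂-y₁)² + (z₂-z₁)²]
  = √[(-3)² + (-8)² + 1²]
  = √[9 + 64 + 1]
  = √74
  ≈ 8.602

8.602


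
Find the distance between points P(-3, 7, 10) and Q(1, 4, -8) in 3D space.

d = √[(x₂-x₁)² + (y₂-y₁)² + (z₂-z₁)²]
  = √[4² + (-3)² + (-18)²]
  = √[16 + 9 + 324]
  = √349
  ≈ 18.68

18.68


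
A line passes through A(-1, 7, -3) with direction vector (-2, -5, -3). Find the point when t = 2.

P(t) = A + t·d
  = (-1 + (-2)·2, 7 + (-5)·2, -3 + (-3)·2)
  = (-1 - 4, 7 - 10, -3 - 6)
  = (-5, -3, -9)

(-5, -3, -9)


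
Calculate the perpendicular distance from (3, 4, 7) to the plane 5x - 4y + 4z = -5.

distance = |a·x₀ + b·y₀ + c·z₀ - d| / √(a² + b² + c²)
  = |5·3 + (-4)·4 + 4·7 - (-5)| / √(5² + (-4)² + 4²)
  = |15 - 16 + 28 + 5| / √(25 + 16 + 16)
  = |32| / √57
  = 32 / 7.55
  ≈ 4.239

4.239


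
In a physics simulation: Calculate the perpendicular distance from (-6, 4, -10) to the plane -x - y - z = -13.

distance = |a·x₀ + b·y₀ + c·z₀ - d| / √(a² + b² + c²)
  = |(-1)·(-6) + (-1)·4 + (-1)·(-10) - (-13)| / √((-1)² + (-1)² + (-1)²)
  = |6 - 4 + 10 + 13| / √(1 + 1 + 1)
  = |25| / √3
  = 25 / 1.732
  ≈ 14.43

14.43


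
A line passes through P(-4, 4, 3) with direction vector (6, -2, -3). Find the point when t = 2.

P(t) = P + t·d
  = (-4 + 6·2, 4 + (-2)·2, 3 + (-3)·2)
  = (-4 + 12, 4 - 4, 3 - 6)
  = (8, 0, -3)

(8, 0, -3)


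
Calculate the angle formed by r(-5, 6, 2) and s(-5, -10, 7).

r·s = (-5)·(-5) + 6·(-10) + 2·7 = 25 - 60 + 14 = -21
|r| = √((-5)² + 6² + 2²) = √65 ≈ 8.062
|s| = √((-5)² + (-10)² + 7²) = √174 ≈ 13.19
cos θ = (r·s)/(|r||s|) = -21/(8.062·13.19) ≈ -0.1975
θ = arccos(-0.1975) ≈ 101.4°

101.4°


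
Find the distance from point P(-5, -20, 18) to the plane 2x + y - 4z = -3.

distance = |a·x₀ + b·y₀ + c·z₀ - d| / √(a² + b² + c²)
  = |2·(-5) + 1·(-20) + (-4)·18 - (-3)| / √(2² + 1² + (-4)²)
  = |-10 - 20 - 72 + 3| / √(4 + 1 + 16)
  = |-99| / √21
  = 99 / 4.583
  ≈ 21.6

21.6


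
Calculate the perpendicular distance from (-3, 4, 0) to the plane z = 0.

distance = |a·x₀ + b·y₀ + c·z₀ - d| / √(a² + b² + c²)
  = |0·(-3) + 0·4 + 1·0 - 0| / √(0² + 0² + 1²)
  = |0 + 0 + 0 + 0| / √(0 + 0 + 1)
  = |0| / √1
  = 0 / 1
  ≈ 0

0


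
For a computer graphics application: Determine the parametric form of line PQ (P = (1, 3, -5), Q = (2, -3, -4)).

Direction vector d = Q - P = (2 - 1, -3 - 3, -4 + 5) = (1, -6, 1)
Parametric form r = P + t·d:
x = 1 + t, y = 3 - 6t, z = -5 + t

x = 1 + t, y = 3 - 6t, z = -5 + t


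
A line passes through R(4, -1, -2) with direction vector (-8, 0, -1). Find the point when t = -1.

P(t) = R + t·d
  = (4 + (-8)·(-1), -1 + 0·(-1), -2 + (-1)·(-1))
  = (4 + 8, -1 + 0, -2 + 1)
  = (12, -1, -1)

(12, -1, -1)


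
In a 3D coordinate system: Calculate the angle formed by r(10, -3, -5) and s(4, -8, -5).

r·s = 10·4 + (-3)·(-8) + (-5)·(-5) = 40 + 24 + 25 = 89
|r| = √(10² + (-3)² + (-5)²) = √134 ≈ 11.58
|s| = √(4² + (-8)² + (-5)²) = √105 ≈ 10.25
cos θ = (r·s)/(|r||s|) = 89/(11.58·10.25) ≈ 0.7503
θ = arccos(0.7503) ≈ 41.38°

41.38°


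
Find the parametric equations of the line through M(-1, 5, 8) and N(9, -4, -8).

Direction vector d = N - M = (9 + 1, -4 - 5, -8 - 8) = (10, -9, -16)
Parametric form r = M + t·d:
x = -1 + 10t, y = 5 - 9t, z = 8 - 16t

x = -1 + 10t, y = 5 - 9t, z = 8 - 16t


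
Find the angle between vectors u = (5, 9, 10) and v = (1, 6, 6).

u·v = 5·1 + 9·6 + 10·6 = 5 + 54 + 60 = 119
|u| = √(5² + 9² + 10²) = √206 ≈ 14.35
|v| = √(1² + 6² + 6²) = √73 ≈ 8.544
cos θ = (u·v)/(|u||v|) = 119/(14.35·8.544) ≈ 0.9704
θ = arccos(0.9704) ≈ 13.97°

13.97°


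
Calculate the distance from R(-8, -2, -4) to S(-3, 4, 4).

d = √[(x₂-x₁)² + (y₂-y₁)² + (z₂-z₁)²]
  = √[5² + 6² + 8²]
  = √[25 + 36 + 64]
  = √125
  ≈ 11.18

11.18


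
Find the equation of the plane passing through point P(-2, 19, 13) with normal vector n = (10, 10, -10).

The plane through P with normal n = (a, b, c) satisfies n·(r - P) = 0,
i.e. ax + by + cz = a·x₀ + b·y₀ + c·z₀.
d = 10·(-2) + 10·19 + (-10)·13
  = -20 + 190 - 130
  = 40
Equation: 10x + 10y - 10z = 40

10x + 10y - 10z = 40


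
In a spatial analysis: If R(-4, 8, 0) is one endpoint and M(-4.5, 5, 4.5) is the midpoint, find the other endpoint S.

S = 2M - R
  = (2·(-4.5) - (-4), 2·5 - 8, 2·4.5 - 0)
  = (-9 + 4, 10 - 8, 9 + 0)
  = (-5, 2, 9)

(-5, 2, 9)


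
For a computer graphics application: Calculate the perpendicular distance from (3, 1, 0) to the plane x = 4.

distance = |a·x₀ + b·y₀ + c·z₀ - d| / √(a² + b² + c²)
  = |1·3 + 0·1 + 0·0 - 4| / √(1² + 0² + 0²)
  = |3 + 0 + 0 - 4| / √(1 + 0 + 0)
  = |-1| / √1
  = 1 / 1
  ≈ 1

1


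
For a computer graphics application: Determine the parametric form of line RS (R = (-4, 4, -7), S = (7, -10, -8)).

Direction vector d = S - R = (7 + 4, -10 - 4, -8 + 7) = (11, -14, -1)
Parametric form r = R + t·d:
x = -4 + 11t, y = 4 - 14t, z = -7 - t

x = -4 + 11t, y = 4 - 14t, z = -7 - t


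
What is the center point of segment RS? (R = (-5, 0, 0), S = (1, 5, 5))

M = ((x₁+x₂)/2, (y₁+y₂)/2, (z₁+z₂)/2)
  = ((-5 + 1)/2, (0 + 5)/2, (0 + 5)/2)
  = (-4/2, 5/2, 5/2)
  = (-2, 2.5, 2.5)

(-2, 2.5, 2.5)


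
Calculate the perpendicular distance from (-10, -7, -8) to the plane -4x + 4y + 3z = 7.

distance = |a·x₀ + b·y₀ + c·z₀ - d| / √(a² + b² + c²)
  = |(-4)·(-10) + 4·(-7) + 3·(-8) - 7| / √((-4)² + 4² + 3²)
  = |40 - 28 - 24 - 7| / √(16 + 16 + 9)
  = |-19| / √41
  = 19 / 6.403
  ≈ 2.967

2.967


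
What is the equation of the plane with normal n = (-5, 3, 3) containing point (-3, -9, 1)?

The plane through P with normal n = (a, b, c) satisfies n·(r - P) = 0,
i.e. ax + by + cz = a·x₀ + b·y₀ + c·z₀.
d = (-5)·(-3) + 3·(-9) + 3·1
  = 15 - 27 + 3
  = -9
Equation: -5x + 3y + 3z = -9

-5x + 3y + 3z = -9


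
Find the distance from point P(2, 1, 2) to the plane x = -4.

distance = |a·x₀ + b·y₀ + c·z₀ - d| / √(a² + b² + c²)
  = |1·2 + 0·1 + 0·2 - (-4)| / √(1² + 0² + 0²)
  = |2 + 0 + 0 + 4| / √(1 + 0 + 0)
  = |6| / √1
  = 6 / 1
  ≈ 6

6


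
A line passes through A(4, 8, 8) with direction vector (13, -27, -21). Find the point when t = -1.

P(t) = A + t·d
  = (4 + 13·(-1), 8 + (-27)·(-1), 8 + (-21)·(-1))
  = (4 - 13, 8 + 27, 8 + 21)
  = (-9, 35, 29)

(-9, 35, 29)


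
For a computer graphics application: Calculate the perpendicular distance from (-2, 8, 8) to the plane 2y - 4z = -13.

distance = |a·x₀ + b·y₀ + c·z₀ - d| / √(a² + b² + c²)
  = |0·(-2) + 2·8 + (-4)·8 - (-13)| / √(0² + 2² + (-4)²)
  = |0 + 16 - 32 + 13| / √(0 + 4 + 16)
  = |-3| / √20
  = 3 / 4.472
  ≈ 0.6708

0.6708


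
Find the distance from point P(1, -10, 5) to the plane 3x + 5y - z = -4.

distance = |a·x₀ + b·y₀ + c·z₀ - d| / √(a² + b² + c²)
  = |3·1 + 5·(-10) + (-1)·5 - (-4)| / √(3² + 5² + (-1)²)
  = |3 - 50 - 5 + 4| / √(9 + 25 + 1)
  = |-48| / √35
  = 48 / 5.916
  ≈ 8.113

8.113


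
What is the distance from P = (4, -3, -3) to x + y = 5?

distance = |a·x₀ + b·y₀ + c·z₀ - d| / √(a² + b² + c²)
  = |1·4 + 1·(-3) + 0·(-3) - 5| / √(1² + 1² + 0²)
  = |4 - 3 + 0 - 5| / √(1 + 1 + 0)
  = |-4| / √2
  = 4 / 1.414
  ≈ 2.828

2.828


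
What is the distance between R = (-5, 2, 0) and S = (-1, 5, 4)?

d = √[(x₂-x₁)² + (y₂-y₁)² + (z₂-z₁)²]
  = √[4² + 3² + 4²]
  = √[16 + 9 + 16]
  = √41
  ≈ 6.403

6.403


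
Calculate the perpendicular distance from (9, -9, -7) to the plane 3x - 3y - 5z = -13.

distance = |a·x₀ + b·y₀ + c·z₀ - d| / √(a² + b² + c²)
  = |3·9 + (-3)·(-9) + (-5)·(-7) - (-13)| / √(3² + (-3)² + (-5)²)
  = |27 + 27 + 35 + 13| / √(9 + 9 + 25)
  = |102| / √43
  = 102 / 6.557
  ≈ 15.55

15.55


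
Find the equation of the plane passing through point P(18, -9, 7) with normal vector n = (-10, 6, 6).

The plane through P with normal n = (a, b, c) satisfies n·(r - P) = 0,
i.e. ax + by + cz = a·x₀ + b·y₀ + c·z₀.
d = (-10)·18 + 6·(-9) + 6·7
  = -180 - 54 + 42
  = -192
Equation: -10x + 6y + 6z = -192

-10x + 6y + 6z = -192


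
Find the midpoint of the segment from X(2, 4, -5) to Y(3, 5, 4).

M = ((x₁+x₂)/2, (y₁+y₂)/2, (z₁+z₂)/2)
  = ((2 + 3)/2, (4 + 5)/2, (-5 + 4)/2)
  = (5/2, 9/2, -1/2)
  = (2.5, 4.5, -0.5)

(2.5, 4.5, -0.5)


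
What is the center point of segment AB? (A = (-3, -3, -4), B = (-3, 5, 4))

M = ((x₁+x₂)/2, (y₁+y₂)/2, (z₁+z₂)/2)
  = ((-3 - 3)/2, (-3 + 5)/2, (-4 + 4)/2)
  = (-6/2, 2/2, 0/2)
  = (-3, 1, 0)

(-3, 1, 0)


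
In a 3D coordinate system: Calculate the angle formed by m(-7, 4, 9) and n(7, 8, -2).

m·n = (-7)·7 + 4·8 + 9·(-2) = -49 + 32 - 18 = -35
|m| = √((-7)² + 4² + 9²) = √146 ≈ 12.08
|n| = √(7² + 8² + (-2)²) = √117 ≈ 10.82
cos θ = (m·n)/(|m||n|) = -35/(12.08·10.82) ≈ -0.2678
θ = arccos(-0.2678) ≈ 105.5°

105.5°


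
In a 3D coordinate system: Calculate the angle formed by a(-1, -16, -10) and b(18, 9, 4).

a·b = (-1)·18 + (-16)·9 + (-10)·4 = -18 - 144 - 40 = -202
|a| = √((-1)² + (-16)² + (-10)²) = √357 ≈ 18.89
|b| = √(18² + 9² + 4²) = √421 ≈ 20.52
cos θ = (a·b)/(|a||b|) = -202/(18.89·20.52) ≈ -0.521
θ = arccos(-0.521) ≈ 121.4°

121.4°


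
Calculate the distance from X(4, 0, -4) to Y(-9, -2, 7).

d = √[(x₂-x₁)² + (y₂-y₁)² + (z₂-z₁)²]
  = √[(-13)² + (-2)² + 11²]
  = √[169 + 4 + 121]
  = √294
  ≈ 17.15

17.15


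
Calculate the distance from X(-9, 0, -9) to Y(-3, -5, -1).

d = √[(x₂-x₁)² + (y₂-y₁)² + (z₂-z₁)²]
  = √[6² + (-5)² + 8²]
  = √[36 + 25 + 64]
  = √125
  ≈ 11.18

11.18


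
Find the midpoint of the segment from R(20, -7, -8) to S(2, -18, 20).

M = ((x₁+x₂)/2, (y₁+y₂)/2, (z₁+z₂)/2)
  = ((20 + 2)/2, (-7 - 18)/2, (-8 + 20)/2)
  = (22/2, -25/2, 12/2)
  = (11, -12.5, 6)

(11, -12.5, 6)
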